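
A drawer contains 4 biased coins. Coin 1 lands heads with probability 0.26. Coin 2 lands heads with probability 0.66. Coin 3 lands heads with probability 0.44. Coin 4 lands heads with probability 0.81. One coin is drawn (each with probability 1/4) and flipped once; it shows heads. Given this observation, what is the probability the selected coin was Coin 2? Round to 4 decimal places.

Tabulate prior·likelihood by source: [1] prior 0.25, lik 0.26, product 0.06500; [2] prior 0.25, lik 0.66, product 0.1650; [3] prior 0.25, lik 0.44, product 0.1100; [4] prior 0.25, lik 0.81, product 0.2025.
Normalizing constant = 0.54250; the posterior for Coin 2 is its product over the sum, 0.1650/0.54250 = 0.3041.

Posterior probability ≈ 0.3041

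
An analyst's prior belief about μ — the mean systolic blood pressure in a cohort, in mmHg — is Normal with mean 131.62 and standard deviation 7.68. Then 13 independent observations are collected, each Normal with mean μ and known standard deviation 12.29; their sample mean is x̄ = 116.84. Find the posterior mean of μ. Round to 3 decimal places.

Posterior mean ≈ 119.272

With known σ, the Normal prior is conjugate. Weight on the data is w = (n/σ²)/(n/σ² + 1/τ₀²) = 0.0860676/(0.0860676+0.0169542) = 0.83543.
Posterior mean = w·x̄ + (1−w)·μ₀ = 0.83543·116.84 + 0.16457·131.62 = 119.272.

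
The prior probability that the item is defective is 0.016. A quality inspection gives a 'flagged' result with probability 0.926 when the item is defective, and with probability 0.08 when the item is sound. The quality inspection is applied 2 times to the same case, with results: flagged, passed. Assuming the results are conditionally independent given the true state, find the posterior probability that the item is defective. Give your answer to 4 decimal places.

With H the event that the item is defective, the joint likelihood of the observed sequence is P(data|H) = 0.926·0.074 = 0.068524 and P(data|¬H) = 0.08·0.92 = 0.073600.
Bayes: P(H|data) = 0.016·0.068524 / (0.016·0.068524 + 0.984·0.073600) = 0.0010964/0.073519 = 0.0149.

Posterior P(H) ≈ 0.0149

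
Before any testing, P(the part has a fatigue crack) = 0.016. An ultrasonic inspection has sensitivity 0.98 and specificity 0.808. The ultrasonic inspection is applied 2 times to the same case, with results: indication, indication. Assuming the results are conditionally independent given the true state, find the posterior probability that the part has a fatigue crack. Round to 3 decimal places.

Let H be the event that the part has a fatigue crack; start with P(H) = 0.016. P('indication'|H) = 0.98, P('indication'|¬H) = 0.192.
Update on result 1 ('indication'): P(H) ← 0.98·0.0160 / (0.98·0.0160 + 0.192·0.9840) = 0.015680/0.20461 = 0.0766.
Update on result 2 ('indication'): P(H) ← 0.98·0.0766 / (0.98·0.0766 + 0.192·0.9234) = 0.075102/0.25239 = 0.2976.

Posterior P(H) ≈ 0.298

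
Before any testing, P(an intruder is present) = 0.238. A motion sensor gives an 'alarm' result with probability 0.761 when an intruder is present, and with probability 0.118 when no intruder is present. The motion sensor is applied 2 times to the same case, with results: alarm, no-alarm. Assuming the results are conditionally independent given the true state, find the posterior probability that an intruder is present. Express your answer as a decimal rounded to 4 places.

Posterior P(H) ≈ 0.3531

With H the event that an intruder is present, the joint likelihood of the observed sequence is P(data|H) = 0.761·0.239 = 0.18188 and P(data|¬H) = 0.118·0.882 = 0.10408.
Bayes: P(H|data) = 0.238·0.18188 / (0.238·0.18188 + 0.762·0.10408) = 0.043287/0.12259 = 0.3531.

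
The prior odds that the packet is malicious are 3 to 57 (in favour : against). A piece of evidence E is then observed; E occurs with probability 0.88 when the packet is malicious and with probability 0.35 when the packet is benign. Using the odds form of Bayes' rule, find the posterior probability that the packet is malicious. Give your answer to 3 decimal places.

Posterior probability ≈ 0.117

Prior odds = 3/57 = 0.052632. In log-odds, ln(0.052632) = -2.9444.
Add log likelihood ratio: ln(2.5143) = 0.92199.
Posterior log-odds = -2.0225, so posterior odds = exp(-2.0225) = 0.13233. Converting, P(H|E) = 0.13233/1.1323 = 0.117.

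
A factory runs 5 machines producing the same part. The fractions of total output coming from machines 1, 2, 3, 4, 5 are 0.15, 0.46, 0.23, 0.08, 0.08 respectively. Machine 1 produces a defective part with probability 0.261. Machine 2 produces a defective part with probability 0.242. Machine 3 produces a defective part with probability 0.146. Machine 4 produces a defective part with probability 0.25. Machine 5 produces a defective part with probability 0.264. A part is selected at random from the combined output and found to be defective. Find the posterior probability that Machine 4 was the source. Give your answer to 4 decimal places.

Tabulate prior·likelihood by source: [1] prior 0.15, lik 0.261, product 0.03915; [2] prior 0.46, lik 0.242, product 0.1113; [3] prior 0.23, lik 0.146, product 0.03358; [4] prior 0.08, lik 0.25, product 0.02000; [5] prior 0.08, lik 0.264, product 0.02112.
Normalizing constant = 0.22517; the posterior for Machine 4 is its product over the sum, 0.02000/0.22517 = 0.0888.

Posterior probability ≈ 0.0888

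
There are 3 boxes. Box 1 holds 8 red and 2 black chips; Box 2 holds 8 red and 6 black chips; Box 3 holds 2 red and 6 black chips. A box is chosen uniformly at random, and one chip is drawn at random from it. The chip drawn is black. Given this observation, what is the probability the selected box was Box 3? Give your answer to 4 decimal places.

Posterior probability ≈ 0.5440

Tabulate prior·likelihood by source: [1] prior 0.333333, lik 0.2, product 0.06667; [2] prior 0.333333, lik 0.4286, product 0.1429; [3] prior 0.333333, lik 0.75, product 0.2500.
Normalizing constant = 0.45952; the posterior for Box 3 is its product over the sum, 0.2500/0.45952 = 0.5440.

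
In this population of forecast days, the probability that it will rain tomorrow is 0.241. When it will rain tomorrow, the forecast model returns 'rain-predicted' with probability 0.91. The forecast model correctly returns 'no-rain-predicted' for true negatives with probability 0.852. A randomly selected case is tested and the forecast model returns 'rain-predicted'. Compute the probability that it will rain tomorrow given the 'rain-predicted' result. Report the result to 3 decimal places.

Let H be the event that it will rain tomorrow. P(H) = 0.241, so P(¬H) = 0.759. With E the 'rain-predicted' result, P(E|H) = 0.91 and P(E|¬H) = 0.148.
P(E) = 0.91·0.241 + 0.148·0.759 = 0.21931 + 0.11233 = 0.33164.
By Bayes' theorem, P(H|E) = 0.21931 / 0.33164 = 0.661.

P(H | E) ≈ 0.661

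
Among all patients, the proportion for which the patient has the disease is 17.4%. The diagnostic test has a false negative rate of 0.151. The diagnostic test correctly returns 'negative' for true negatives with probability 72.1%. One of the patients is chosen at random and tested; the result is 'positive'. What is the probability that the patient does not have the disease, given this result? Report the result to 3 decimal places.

P(¬H | E) ≈ 0.609

Write H for 'the patient has the disease'. Prior odds H:¬H = 0.174/0.826 = 0.21065. For the 'positive' outcome, the likelihood ratio is 0.849/0.279 = 3.0430.
Posterior odds = 0.21065 × 3.0430 = 0.64102, so P(H|E) = 0.64102/(1+0.64102) = 0.391. Then P(¬H|E) = 1 − 0.391 = 0.609.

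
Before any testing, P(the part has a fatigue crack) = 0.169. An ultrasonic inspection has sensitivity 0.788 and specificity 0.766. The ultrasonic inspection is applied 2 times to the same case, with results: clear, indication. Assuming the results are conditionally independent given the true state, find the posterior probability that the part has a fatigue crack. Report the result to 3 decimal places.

Let H be the event that the part has a fatigue crack; start with P(H) = 0.169. P('indication'|H) = 0.788, P('indication'|¬H) = 0.234.
Update on result 1 ('clear'): P(H) ← 0.212·0.1690 / (0.212·0.1690 + 0.766·0.8310) = 0.035828/0.67237 = 0.0533.
Update on result 2 ('indication'): P(H) ← 0.788·0.0533 / (0.788·0.0533 + 0.234·0.9467) = 0.041989/0.26352 = 0.1593.

Posterior P(H) ≈ 0.159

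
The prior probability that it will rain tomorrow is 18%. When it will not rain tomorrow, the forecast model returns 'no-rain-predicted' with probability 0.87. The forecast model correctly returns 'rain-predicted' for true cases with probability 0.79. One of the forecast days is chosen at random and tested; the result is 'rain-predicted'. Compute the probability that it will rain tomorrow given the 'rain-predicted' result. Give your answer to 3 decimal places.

Write H for 'it will rain tomorrow'. Prior odds H:¬H = 0.18/0.82 = 0.21951. For the 'rain-predicted' outcome, the likelihood ratio is 0.79/0.13 = 6.0769.
Posterior odds = 0.21951 × 6.0769 = 1.3340, so P(H|E) = 1.3340/(1+1.3340) = 0.572.

P(H | E) ≈ 0.572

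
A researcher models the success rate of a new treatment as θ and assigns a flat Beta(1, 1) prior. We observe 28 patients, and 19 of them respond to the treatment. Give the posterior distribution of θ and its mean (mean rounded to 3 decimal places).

Observing 19 successes and 9 failures updates Beta(1, 1) by adding the success and failure counts to the two shape parameters: α = 1+19 = 20, β = 1+9 = 10.
Posterior mean = α/(α+β) = 20/30 = 0.667.

Posterior: Beta(20, 10); mean ≈ 0.667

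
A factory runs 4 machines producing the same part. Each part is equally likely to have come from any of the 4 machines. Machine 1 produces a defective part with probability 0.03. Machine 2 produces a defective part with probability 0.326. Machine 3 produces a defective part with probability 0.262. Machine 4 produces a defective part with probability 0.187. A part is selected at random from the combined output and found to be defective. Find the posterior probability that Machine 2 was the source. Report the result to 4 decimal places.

Tabulate prior·likelihood by source: [1] prior 0.25, lik 0.03, product 0.007500; [2] prior 0.25, lik 0.326, product 0.08150; [3] prior 0.25, lik 0.262, product 0.06550; [4] prior 0.25, lik 0.187, product 0.04675.
Normalizing constant = 0.20125; the posterior for Machine 2 is its product over the sum, 0.08150/0.20125 = 0.4050.

Posterior probability ≈ 0.4050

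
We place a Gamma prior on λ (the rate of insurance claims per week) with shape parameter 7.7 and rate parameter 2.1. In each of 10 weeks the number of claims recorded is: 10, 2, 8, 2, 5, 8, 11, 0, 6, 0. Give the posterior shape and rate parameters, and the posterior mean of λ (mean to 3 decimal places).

Posterior: Gamma(shape=59.7, rate=12.1); mean ≈ 4.934

Total count ∑xᵢ = 52 over n = 10 weeks.
Gamma is conjugate to the Poisson likelihood: posterior is Gamma(shape = 7.7+52 = 59.7, rate = 2.1+10 = 12.1).
E[λ | data] = 59.7/12.1 = 4.934.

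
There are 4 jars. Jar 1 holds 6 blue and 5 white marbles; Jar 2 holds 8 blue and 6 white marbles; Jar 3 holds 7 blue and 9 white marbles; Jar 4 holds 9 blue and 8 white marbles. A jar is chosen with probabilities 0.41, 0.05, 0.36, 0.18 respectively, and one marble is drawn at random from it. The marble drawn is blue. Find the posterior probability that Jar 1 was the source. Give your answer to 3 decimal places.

Posterior probability ≈ 0.443

P(blue|Jar 1) = 0.5455; P(blue|Jar 2) = 0.5714; P(blue|Jar 3) = 0.4375; P(blue|Jar 4) = 0.5294.
Prior × likelihood for each source: 0.41·0.5455=0.2236, 0.05·0.5714=0.02857, 0.36·0.4375=0.1575, 0.18·0.5294=0.09529. Summing gives P(blue) = 0.50500.
P(Jar 1 | blue) = 0.2236 / 0.50500 = 0.443.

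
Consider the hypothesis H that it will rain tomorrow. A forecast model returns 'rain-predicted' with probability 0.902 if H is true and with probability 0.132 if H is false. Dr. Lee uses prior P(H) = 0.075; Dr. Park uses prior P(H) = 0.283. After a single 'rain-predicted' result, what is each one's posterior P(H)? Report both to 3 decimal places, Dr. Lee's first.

P('+'|H) = 0.902, P('+'|¬H) = 0.132.
Dr. Lee: numerator 0.902·0.075 = 0.067650; evidence = 0.067650+0.132·0.925 = 0.18975; posterior = 0.357.
Dr. Park: numerator 0.902·0.283 = 0.25527; evidence = 0.25527+0.132·0.717 = 0.34991; posterior = 0.730.

Dr. Lee: 0.357; Dr. Park: 0.730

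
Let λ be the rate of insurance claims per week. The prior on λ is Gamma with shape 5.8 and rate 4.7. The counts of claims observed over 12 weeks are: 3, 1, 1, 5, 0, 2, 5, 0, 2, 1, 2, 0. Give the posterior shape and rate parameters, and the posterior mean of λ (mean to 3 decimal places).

Posterior: Gamma(shape=27.8, rate=16.7); mean ≈ 1.665

The Poisson likelihood adds the total count to the shape and the number of exposure periods to the rate. Here ∑xᵢ = 22 and n = 12, so shape 5.8→27.8 and rate 4.7→16.7.
Posterior mean = shape/rate = 27.8/16.7 = 1.665.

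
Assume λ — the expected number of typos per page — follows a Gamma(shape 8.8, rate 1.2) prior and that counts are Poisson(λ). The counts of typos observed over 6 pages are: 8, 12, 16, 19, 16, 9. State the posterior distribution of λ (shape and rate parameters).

Total count ∑xᵢ = 80 over n = 6 pages.
Gamma is conjugate to the Poisson likelihood: posterior is Gamma(shape = 8.8+80 = 88.8, rate = 1.2+6 = 7.2).

Posterior: Gamma(shape=88.8, rate=7.2)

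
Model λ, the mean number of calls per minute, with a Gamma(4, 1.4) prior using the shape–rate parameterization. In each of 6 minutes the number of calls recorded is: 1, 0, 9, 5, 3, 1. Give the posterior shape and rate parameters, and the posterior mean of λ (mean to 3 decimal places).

Posterior: Gamma(shape=23, rate=7.4); mean ≈ 3.108

The Poisson likelihood adds the total count to the shape and the number of exposure periods to the rate. Here ∑xᵢ = 19 and n = 6, so shape 4→23 and rate 1.4→7.4.
Posterior mean = shape/rate = 23/7.4 = 3.108.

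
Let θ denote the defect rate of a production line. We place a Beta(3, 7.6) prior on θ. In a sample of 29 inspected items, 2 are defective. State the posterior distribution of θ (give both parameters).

Posterior: Beta(5, 34.6)

The binomial likelihood is conjugate to the Beta prior: with 2 successes and 27 failures, the posterior is Beta(3+2, 7.6+27) = Beta(5, 34.6).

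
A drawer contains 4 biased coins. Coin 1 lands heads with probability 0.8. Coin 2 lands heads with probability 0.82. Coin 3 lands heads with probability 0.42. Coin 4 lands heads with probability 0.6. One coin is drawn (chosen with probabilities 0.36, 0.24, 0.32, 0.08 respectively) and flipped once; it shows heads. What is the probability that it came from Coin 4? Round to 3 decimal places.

Posterior probability ≈ 0.072

Tabulate prior·likelihood by source: [1] prior 0.36, lik 0.8, product 0.2880; [2] prior 0.24, lik 0.82, product 0.1968; [3] prior 0.32, lik 0.42, product 0.1344; [4] prior 0.08, lik 0.6, product 0.04800.
Normalizing constant = 0.66720; the posterior for Coin 4 is its product over the sum, 0.04800/0.66720 = 0.072.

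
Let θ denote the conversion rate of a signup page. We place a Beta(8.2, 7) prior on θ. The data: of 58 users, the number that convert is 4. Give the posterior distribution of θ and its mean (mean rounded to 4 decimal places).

Posterior: Beta(12.2, 61); mean ≈ 0.1667

The binomial likelihood is conjugate to the Beta prior: with 4 successes and 54 failures, the posterior is Beta(8.2+4, 7+54) = Beta(12.2, 61).
Posterior mean = α/(α+β) = 12.2/73.2 = 0.1667.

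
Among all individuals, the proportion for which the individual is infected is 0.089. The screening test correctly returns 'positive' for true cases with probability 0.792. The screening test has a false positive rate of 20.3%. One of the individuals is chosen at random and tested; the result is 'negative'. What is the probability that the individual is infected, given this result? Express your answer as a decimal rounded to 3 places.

P(H | E) ≈ 0.025

Let H be the event that the individual is infected. P(H) = 0.089, so P(¬H) = 0.911. With E the 'negative' result, P(E|H) = 0.208 and P(E|¬H) = 0.797.
P(E) = 0.208·0.089 + 0.797·0.911 = 0.018512 + 0.72607 = 0.74458.
By Bayes' theorem, P(H|E) = 0.018512 / 0.74458 = 0.025.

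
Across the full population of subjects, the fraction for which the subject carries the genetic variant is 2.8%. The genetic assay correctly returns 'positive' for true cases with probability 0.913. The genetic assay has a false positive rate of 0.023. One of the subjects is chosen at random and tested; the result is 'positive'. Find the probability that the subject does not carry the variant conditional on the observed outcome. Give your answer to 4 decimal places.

P(¬H | E) ≈ 0.4665

Let H be the event that the subject carries the genetic variant. P(H) = 0.028, so P(¬H) = 0.972. With E the 'positive' result, P(E|H) = 0.913 and P(E|¬H) = 0.023.
P(E) = 0.913·0.028 + 0.023·0.972 = 0.025564 + 0.022356 = 0.047920.
By Bayes' theorem, P(H|E) = 0.025564 / 0.047920 = 0.5335. Hence P(¬H|E) = 1 − 0.5335 = 0.4665.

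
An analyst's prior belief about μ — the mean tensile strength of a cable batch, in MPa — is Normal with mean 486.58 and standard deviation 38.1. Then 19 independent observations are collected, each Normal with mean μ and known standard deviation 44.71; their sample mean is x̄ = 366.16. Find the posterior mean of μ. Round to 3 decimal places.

Posterior mean ≈ 374.298

With known σ, the Normal prior is conjugate. Weight on the data is w = (n/σ²)/(n/σ² + 1/τ₀²) = 0.00950483/(0.00950483+0.00068889) = 0.93242.
Posterior mean = w·x̄ + (1−w)·μ₀ = 0.93242·366.16 + 0.067580·486.58 = 374.298.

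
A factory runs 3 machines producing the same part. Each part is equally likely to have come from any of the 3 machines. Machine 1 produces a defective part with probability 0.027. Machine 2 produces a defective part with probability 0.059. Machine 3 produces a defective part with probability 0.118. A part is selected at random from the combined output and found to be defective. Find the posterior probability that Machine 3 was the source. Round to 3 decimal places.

Tabulate prior·likelihood by source: [1] prior 0.333333, lik 0.027, product 0.009000; [2] prior 0.333333, lik 0.059, product 0.01967; [3] prior 0.333333, lik 0.118, product 0.03933.
Normalizing constant = 0.068000; the posterior for Machine 3 is its product over the sum, 0.03933/0.068000 = 0.578.

Posterior probability ≈ 0.578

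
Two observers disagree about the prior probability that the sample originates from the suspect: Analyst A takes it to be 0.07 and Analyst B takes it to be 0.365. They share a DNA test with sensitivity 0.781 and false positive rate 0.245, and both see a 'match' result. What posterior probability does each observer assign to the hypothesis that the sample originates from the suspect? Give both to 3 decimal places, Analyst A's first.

Analyst A: 0.194; Analyst B: 0.647

The likelihood ratio for a 'match' result is 0.781/0.245 = 3.1878.
Analyst A: prior odds 0.07/0.93 = 0.075269; posterior odds 0.23994; posterior probability 0.194.
Analyst B: prior odds 0.365/0.635 = 0.57480; posterior odds 1.8323; posterior probability 0.647.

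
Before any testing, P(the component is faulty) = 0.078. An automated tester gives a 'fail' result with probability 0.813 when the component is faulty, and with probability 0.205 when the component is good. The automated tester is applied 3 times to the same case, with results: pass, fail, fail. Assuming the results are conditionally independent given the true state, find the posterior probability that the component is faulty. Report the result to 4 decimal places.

Posterior P(H) ≈ 0.2384

Let H be the event that the component is faulty; start with P(H) = 0.078. P('fail'|H) = 0.813, P('fail'|¬H) = 0.205.
Update on result 1 ('pass'): P(H) ← 0.187·0.0780 / (0.187·0.0780 + 0.795·0.9220) = 0.014586/0.74758 = 0.0195.
Update on result 2 ('fail'): P(H) ← 0.813·0.0195 / (0.813·0.0195 + 0.205·0.9805) = 0.015862/0.21686 = 0.0731.
Update on result 3 ('fail'): P(H) ← 0.813·0.0731 / (0.813·0.0731 + 0.205·0.9269) = 0.059467/0.24947 = 0.2384.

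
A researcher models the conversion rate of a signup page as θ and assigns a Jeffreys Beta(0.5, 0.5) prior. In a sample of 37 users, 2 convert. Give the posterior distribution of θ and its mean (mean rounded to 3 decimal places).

Posterior: Beta(2.5, 35.5); mean ≈ 0.066

The binomial likelihood is conjugate to the Beta prior: with 2 successes and 35 failures, the posterior is Beta(0.5+2, 0.5+35) = Beta(2.5, 35.5).
Posterior mean = α/(α+β) = 2.5/38 = 0.066.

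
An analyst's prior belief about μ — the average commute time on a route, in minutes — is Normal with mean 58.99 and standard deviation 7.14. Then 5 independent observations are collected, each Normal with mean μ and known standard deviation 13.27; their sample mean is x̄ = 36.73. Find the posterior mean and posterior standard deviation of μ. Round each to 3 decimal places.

With known σ, the Normal prior is conjugate. Weight on the data is w = (n/σ²)/(n/σ² + 1/τ₀²) = 0.0283941/(0.0283941+0.0196157) = 0.59142.
Posterior mean = w·x̄ + (1−w)·μ₀ = 0.59142·36.73 + 0.40858·58.99 = 45.825. Posterior variance = 1/(0.0283941+0.0196157) = 20.8291, so SD = 4.564.

Posterior mean ≈ 45.825; posterior SD ≈ 4.564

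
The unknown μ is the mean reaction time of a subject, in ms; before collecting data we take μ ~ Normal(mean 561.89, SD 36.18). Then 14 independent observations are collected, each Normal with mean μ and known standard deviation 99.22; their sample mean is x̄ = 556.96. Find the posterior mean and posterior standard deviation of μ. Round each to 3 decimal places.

Posterior mean ≈ 558.683; posterior SD ≈ 21.388

With known σ, the Normal prior is conjugate. Weight on the data is w = (n/σ²)/(n/σ² + 1/τ₀²) = 0.00142210/(0.00142210+0.00076395) = 0.65053.
Posterior mean = w·x̄ + (1−w)·μ₀ = 0.65053·556.96 + 0.34947·561.89 = 558.683. Posterior variance = 1/(0.00142210+0.00076395) = 457.447, so SD = 21.388.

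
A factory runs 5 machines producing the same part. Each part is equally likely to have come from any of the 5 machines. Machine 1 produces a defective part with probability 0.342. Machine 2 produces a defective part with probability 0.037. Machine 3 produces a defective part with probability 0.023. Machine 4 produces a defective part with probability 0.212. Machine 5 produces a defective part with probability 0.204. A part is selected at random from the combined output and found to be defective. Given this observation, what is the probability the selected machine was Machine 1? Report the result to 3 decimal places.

Tabulate prior·likelihood by source: [1] prior 0.2, lik 0.342, product 0.06840; [2] prior 0.2, lik 0.037, product 0.007400; [3] prior 0.2, lik 0.023, product 0.004600; [4] prior 0.2, lik 0.212, product 0.04240; [5] prior 0.2, lik 0.204, product 0.04080.
Normalizing constant = 0.16360; the posterior for Machine 1 is its product over the sum, 0.06840/0.16360 = 0.418.

Posterior probability ≈ 0.418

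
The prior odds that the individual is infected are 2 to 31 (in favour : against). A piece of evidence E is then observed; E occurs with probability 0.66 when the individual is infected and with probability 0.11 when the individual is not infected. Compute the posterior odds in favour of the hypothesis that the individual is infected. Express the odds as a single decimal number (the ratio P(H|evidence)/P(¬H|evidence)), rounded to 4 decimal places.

Posterior odds ≈ 0.3871

Prior odds = 2/31 = 0.064516. In log-odds, ln(0.064516) = -2.7408.
Add log likelihood ratio: ln(6.0000) = 1.7918.
Posterior log-odds = -0.94908, so posterior odds = exp(-0.94908) = 0.38710.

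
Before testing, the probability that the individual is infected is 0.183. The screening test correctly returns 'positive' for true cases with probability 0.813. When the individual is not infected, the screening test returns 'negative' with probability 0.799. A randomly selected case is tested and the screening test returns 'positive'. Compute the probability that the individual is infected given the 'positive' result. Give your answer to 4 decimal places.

Let H be the event that the individual is infected. P(H) = 0.183, so P(¬H) = 0.817. With E the 'positive' result, P(E|H) = 0.813 and P(E|¬H) = 0.201.
P(E) = 0.813·0.183 + 0.201·0.817 = 0.14878 + 0.16422 = 0.31300.
By Bayes' theorem, P(H|E) = 0.14878 / 0.31300 = 0.4753.

P(H | E) ≈ 0.4753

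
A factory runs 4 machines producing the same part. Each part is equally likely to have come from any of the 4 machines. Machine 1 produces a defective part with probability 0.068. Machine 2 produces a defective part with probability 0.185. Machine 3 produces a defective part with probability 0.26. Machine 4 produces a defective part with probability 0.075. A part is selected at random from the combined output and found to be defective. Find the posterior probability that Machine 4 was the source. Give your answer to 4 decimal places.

Posterior probability ≈ 0.1276

Tabulate prior·likelihood by source: [1] prior 0.25, lik 0.068, product 0.01700; [2] prior 0.25, lik 0.185, product 0.04625; [3] prior 0.25, lik 0.26, product 0.06500; [4] prior 0.25, lik 0.075, product 0.01875.
Normalizing constant = 0.14700; the posterior for Machine 4 is its product over the sum, 0.01875/0.14700 = 0.1276.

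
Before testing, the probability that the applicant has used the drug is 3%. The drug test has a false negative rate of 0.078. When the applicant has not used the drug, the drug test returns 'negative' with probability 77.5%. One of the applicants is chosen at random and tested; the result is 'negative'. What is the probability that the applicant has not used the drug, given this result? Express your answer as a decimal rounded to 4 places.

Let H be the event that the applicant has used the drug. P(H) = 0.03, so P(¬H) = 0.97. With E the 'negative' result, P(E|H) = 0.078 and P(E|¬H) = 0.775.
P(E) = 0.078·0.03 + 0.775·0.97 = 0.0023400 + 0.75175 = 0.75409.
By Bayes' theorem, P(H|E) = 0.0023400 / 0.75409 = 0.0031. Hence P(¬H|E) = 1 − 0.0031 = 0.9969.

P(¬H | E) ≈ 0.9969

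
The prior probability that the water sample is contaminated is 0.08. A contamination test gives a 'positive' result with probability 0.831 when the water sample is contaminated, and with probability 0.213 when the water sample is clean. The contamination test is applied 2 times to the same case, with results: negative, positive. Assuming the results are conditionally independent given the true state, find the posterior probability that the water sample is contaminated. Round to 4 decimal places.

With H the event that the water sample is contaminated, the joint likelihood of the observed sequence is P(data|H) = 0.169·0.831 = 0.14044 and P(data|¬H) = 0.787·0.213 = 0.16763.
Bayes: P(H|data) = 0.08·0.14044 / (0.08·0.14044 + 0.92·0.16763) = 0.011235/0.16546 = 0.0679.

Posterior P(H) ≈ 0.0679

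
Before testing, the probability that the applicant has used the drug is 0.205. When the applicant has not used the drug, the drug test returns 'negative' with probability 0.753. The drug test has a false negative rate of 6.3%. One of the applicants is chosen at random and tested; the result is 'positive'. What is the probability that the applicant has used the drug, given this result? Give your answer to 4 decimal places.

Write H for 'the applicant has used the drug'. Prior odds H:¬H = 0.205/0.795 = 0.25786. For the 'positive' outcome, the likelihood ratio is 0.937/0.247 = 3.7935.
Posterior odds = 0.25786 × 3.7935 = 0.97820, so P(H|E) = 0.97820/(1+0.97820) = 0.4945.

P(H | E) ≈ 0.4945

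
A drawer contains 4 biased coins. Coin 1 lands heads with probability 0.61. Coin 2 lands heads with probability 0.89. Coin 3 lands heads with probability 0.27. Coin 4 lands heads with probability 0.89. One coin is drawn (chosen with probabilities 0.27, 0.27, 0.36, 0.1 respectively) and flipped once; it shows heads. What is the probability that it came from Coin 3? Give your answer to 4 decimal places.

P(heads|C1) = 0.61; P(heads|C2) = 0.89; P(heads|C3) = 0.27; P(heads|C4) = 0.89.
Prior × likelihood for each source: 0.27·0.61=0.1647, 0.27·0.89=0.2403, 0.36·0.27=0.09720, 0.1·0.89=0.08900. Summing gives P(heads) = 0.59120.
P(Coin 3 | heads) = 0.09720 / 0.59120 = 0.1644.

Posterior probability ≈ 0.1644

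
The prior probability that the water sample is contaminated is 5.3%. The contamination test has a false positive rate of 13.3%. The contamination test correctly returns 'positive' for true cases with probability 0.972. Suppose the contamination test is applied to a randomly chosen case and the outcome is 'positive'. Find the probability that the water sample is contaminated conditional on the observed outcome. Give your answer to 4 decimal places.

P(H | E) ≈ 0.2903

Let H be the event that the water sample is contaminated. P(H) = 0.053, so P(¬H) = 0.947. With E the 'positive' result, P(E|H) = 0.972 and P(E|¬H) = 0.133.
P(E) = 0.972·0.053 + 0.133·0.947 = 0.051516 + 0.12595 = 0.17747.
By Bayes' theorem, P(H|E) = 0.051516 / 0.17747 = 0.2903.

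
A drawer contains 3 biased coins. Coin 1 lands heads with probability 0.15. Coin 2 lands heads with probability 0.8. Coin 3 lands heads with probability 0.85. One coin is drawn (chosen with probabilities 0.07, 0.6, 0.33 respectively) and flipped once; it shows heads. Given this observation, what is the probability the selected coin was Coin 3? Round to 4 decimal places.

P(heads|C1) = 0.15; P(heads|C2) = 0.8; P(heads|C3) = 0.85.
Prior × likelihood for each source: 0.07·0.15=0.01050, 0.6·0.8=0.4800, 0.33·0.85=0.2805. Summing gives P(heads) = 0.77100.
P(Coin 3 | heads) = 0.2805 / 0.77100 = 0.3638.

Posterior probability ≈ 0.3638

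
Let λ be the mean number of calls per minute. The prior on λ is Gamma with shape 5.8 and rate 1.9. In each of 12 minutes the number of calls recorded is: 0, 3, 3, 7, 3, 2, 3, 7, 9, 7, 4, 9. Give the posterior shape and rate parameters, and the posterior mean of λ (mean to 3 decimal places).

The Poisson likelihood adds the total count to the shape and the number of exposure periods to the rate. Here ∑xᵢ = 57 and n = 12, so shape 5.8→62.8 and rate 1.9→13.9.
Posterior mean = shape/rate = 62.8/13.9 = 4.518.

Posterior: Gamma(shape=62.8, rate=13.9); mean ≈ 4.518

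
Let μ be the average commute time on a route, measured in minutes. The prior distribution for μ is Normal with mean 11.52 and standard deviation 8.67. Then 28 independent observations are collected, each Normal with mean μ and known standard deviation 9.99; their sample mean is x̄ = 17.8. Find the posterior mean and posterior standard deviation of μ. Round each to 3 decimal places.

Posterior mean ≈ 17.516; posterior SD ≈ 1.845

With known σ, the Normal prior is conjugate. Weight on the data is w = (n/σ²)/(n/σ² + 1/τ₀²) = 0.280561/(0.280561+0.0133034) = 0.95473.
Posterior mean = w·x̄ + (1−w)·μ₀ = 0.95473·17.8 + 0.045270·11.52 = 17.516. Posterior variance = 1/(0.280561+0.0133034) = 3.40293, so SD = 1.845.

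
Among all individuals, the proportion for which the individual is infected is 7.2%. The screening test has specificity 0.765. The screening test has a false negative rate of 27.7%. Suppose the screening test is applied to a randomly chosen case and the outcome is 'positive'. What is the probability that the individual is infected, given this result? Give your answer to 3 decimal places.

Write H for 'the individual is infected'. Prior odds H:¬H = 0.072/0.928 = 0.077586. For the 'positive' outcome, the likelihood ratio is 0.723/0.235 = 3.0766.
Posterior odds = 0.077586 × 3.0766 = 0.23870, so P(H|E) = 0.23870/(1+0.23870) = 0.193.

P(H | E) ≈ 0.193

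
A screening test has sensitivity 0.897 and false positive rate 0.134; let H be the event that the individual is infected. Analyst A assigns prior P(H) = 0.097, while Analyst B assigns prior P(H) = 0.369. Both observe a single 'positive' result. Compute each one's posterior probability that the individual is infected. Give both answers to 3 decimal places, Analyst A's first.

P('+'|H) = 0.897, P('+'|¬H) = 0.134.
Analyst A: numerator 0.897·0.097 = 0.087009; evidence = 0.087009+0.134·0.903 = 0.20801; posterior = 0.418.
Analyst B: numerator 0.897·0.369 = 0.33099; evidence = 0.33099+0.134·0.631 = 0.41555; posterior = 0.797.

Analyst A: 0.418; Analyst B: 0.797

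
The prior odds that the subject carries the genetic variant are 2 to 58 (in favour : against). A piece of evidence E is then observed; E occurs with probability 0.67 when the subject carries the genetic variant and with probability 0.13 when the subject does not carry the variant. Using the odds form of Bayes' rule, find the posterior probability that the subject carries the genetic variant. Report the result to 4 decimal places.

Prior odds = 2/58 = 0.034483.
Likelihood ratio for E = 0.67/0.13 = 5.1538.
Posterior odds = prior odds × LR = 0.17772.
Posterior probability = odds/(1+odds) = 0.17772/1.1777 = 0.1509.

Posterior probability ≈ 0.1509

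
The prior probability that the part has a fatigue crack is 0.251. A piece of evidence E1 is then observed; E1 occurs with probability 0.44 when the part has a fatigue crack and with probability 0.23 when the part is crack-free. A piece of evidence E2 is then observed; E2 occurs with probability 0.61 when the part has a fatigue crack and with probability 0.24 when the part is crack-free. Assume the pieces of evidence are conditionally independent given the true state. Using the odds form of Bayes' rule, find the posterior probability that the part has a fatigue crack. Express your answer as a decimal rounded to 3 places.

Prior odds = 0.251/(1−0.251) = 0.33511. In log-odds, ln(0.33511) = -1.0933.
Add log likelihood ratios: ln(1.9130) + ln(2.5417) = 1.5815.
Posterior log-odds = 0.48823, so posterior odds = exp(0.48823) = 1.6294. Converting, P(H|E) = 1.6294/2.6294 = 0.620.

Posterior probability ≈ 0.620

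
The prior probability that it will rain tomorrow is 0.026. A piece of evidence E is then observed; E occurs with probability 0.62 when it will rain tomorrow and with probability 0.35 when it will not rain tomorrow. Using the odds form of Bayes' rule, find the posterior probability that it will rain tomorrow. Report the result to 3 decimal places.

Posterior probability ≈ 0.045

Prior odds = 0.026/(1−0.026) = 0.026694. In log-odds, ln(0.026694) = -3.6233.
Add log likelihood ratio: ln(1.7714) = 0.57179.
Posterior log-odds = -3.0515, so posterior odds = exp(-3.0515) = 0.047287. Converting, P(H|E) = 0.047287/1.0473 = 0.045.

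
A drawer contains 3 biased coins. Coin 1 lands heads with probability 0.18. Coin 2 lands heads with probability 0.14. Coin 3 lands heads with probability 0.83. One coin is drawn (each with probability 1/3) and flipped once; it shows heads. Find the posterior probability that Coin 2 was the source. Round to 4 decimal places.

Posterior probability ≈ 0.1217

P(heads|C1) = 0.18; P(heads|C2) = 0.14; P(heads|C3) = 0.83.
Prior × likelihood for each source: 0.333333·0.18=0.06000, 0.333333·0.14=0.04667, 0.333333·0.83=0.2767. Summing gives P(heads) = 0.38333.
P(Coin 2 | heads) = 0.04667 / 0.38333 = 0.1217.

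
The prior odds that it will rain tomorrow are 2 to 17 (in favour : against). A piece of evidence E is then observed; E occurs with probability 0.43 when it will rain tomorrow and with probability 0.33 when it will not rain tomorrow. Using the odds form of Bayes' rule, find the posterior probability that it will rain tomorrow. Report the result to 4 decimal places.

Prior odds = 2/17 = 0.11765.
Likelihood ratio for E = 0.43/0.33 = 1.3030.
Posterior odds = prior odds × LR = 0.15330.
Posterior probability = odds/(1+odds) = 0.15330/1.1533 = 0.1329.

Posterior probability ≈ 0.1329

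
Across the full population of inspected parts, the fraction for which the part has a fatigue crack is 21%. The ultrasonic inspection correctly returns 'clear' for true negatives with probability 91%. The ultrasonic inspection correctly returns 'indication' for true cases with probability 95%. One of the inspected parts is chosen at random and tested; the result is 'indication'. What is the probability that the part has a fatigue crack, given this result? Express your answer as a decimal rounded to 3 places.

Write H for 'the part has a fatigue crack'. Prior odds H:¬H = 0.21/0.79 = 0.26582. For the 'indication' outcome, the likelihood ratio is 0.95/0.09 = 10.556.
Posterior odds = 0.26582 × 10.556 = 2.8059, so P(H|E) = 2.8059/(1+2.8059) = 0.737.

P(H | E) ≈ 0.737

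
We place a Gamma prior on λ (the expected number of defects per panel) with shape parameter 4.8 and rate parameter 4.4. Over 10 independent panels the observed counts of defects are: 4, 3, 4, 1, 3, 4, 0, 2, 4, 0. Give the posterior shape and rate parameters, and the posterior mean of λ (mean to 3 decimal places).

Posterior: Gamma(shape=29.8, rate=14.4); mean ≈ 2.069

Total count ∑xᵢ = 25 over n = 10 panels.
Gamma is conjugate to the Poisson likelihood: posterior is Gamma(shape = 4.8+25 = 29.8, rate = 4.4+10 = 14.4).
E[λ | data] = 29.8/14.4 = 2.069.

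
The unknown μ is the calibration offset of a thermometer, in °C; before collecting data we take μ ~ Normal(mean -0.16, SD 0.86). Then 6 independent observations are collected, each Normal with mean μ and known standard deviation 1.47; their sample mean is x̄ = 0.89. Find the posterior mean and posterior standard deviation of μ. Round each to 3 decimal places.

Posterior mean ≈ 0.546; posterior SD ≈ 0.492

With known σ, the Normal prior is conjugate. Weight on the data is w = (n/σ²)/(n/σ² + 1/τ₀²) = 2.77662/(2.77662+1.35208) = 0.67252.
Posterior mean = w·x̄ + (1−w)·μ₀ = 0.67252·0.89 + 0.32748·-0.16 = 0.546. Posterior variance = 1/(2.77662+1.35208) = 0.242207, so SD = 0.492.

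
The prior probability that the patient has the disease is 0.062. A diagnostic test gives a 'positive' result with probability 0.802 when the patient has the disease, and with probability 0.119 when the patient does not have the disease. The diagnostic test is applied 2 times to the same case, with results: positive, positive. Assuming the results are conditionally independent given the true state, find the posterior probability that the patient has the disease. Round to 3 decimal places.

Let H be the event that the patient has the disease; start with P(H) = 0.062. P('positive'|H) = 0.802, P('positive'|¬H) = 0.119.
Update on result 1 ('positive'): P(H) ← 0.802·0.0620 / (0.802·0.0620 + 0.119·0.9380) = 0.049724/0.16135 = 0.3082.
Update on result 2 ('positive'): P(H) ← 0.802·0.3082 / (0.802·0.3082 + 0.119·0.6918) = 0.24716/0.32949 = 0.7501.

Posterior P(H) ≈ 0.750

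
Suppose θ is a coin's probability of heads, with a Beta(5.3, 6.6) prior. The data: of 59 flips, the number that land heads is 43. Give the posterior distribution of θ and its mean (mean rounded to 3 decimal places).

Posterior: Beta(48.3, 22.6); mean ≈ 0.681

Observing 43 successes and 16 failures updates Beta(5.3, 6.6) by adding the success and failure counts to the two shape parameters: α = 5.3+43 = 48.3, β = 6.6+16 = 22.6.
Posterior mean = α/(α+β) = 48.3/70.9 = 0.681.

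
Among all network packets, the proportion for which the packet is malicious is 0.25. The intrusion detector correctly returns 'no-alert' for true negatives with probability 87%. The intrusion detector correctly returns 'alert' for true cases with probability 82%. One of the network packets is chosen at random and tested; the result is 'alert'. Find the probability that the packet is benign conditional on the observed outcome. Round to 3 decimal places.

P(¬H | E) ≈ 0.322

Write H for 'the packet is malicious'. Prior odds H:¬H = 0.25/0.75 = 0.33333. For the 'alert' outcome, the likelihood ratio is 0.82/0.13 = 6.3077.
Posterior odds = 0.33333 × 6.3077 = 2.1026, so P(H|E) = 2.1026/(1+2.1026) = 0.678. Then P(¬H|E) = 1 − 0.678 = 0.322.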